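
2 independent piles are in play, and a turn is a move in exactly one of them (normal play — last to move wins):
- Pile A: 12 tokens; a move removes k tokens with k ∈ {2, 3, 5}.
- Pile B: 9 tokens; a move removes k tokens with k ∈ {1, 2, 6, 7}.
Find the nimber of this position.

3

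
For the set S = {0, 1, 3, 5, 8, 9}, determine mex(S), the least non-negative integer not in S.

2

The values 0, 1 are all present; 2 is the first non-negative integer missing from the set.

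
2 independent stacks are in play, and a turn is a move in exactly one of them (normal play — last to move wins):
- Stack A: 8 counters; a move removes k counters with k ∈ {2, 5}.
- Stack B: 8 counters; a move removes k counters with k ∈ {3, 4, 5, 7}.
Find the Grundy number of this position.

2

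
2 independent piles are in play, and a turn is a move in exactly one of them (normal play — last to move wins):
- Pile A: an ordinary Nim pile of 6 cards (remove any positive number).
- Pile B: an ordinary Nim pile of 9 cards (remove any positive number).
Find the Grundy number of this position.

Pile A is a plain Nim pile of size 6, so its Grundy value is 6.
Pile B is a plain Nim pile of size 9, so its Grundy value is 9.
By the Sprague-Grundy theorem, the Grundy value of a sum of independent games is the XOR of the component values.
Combined value = 6 XOR 9 = 15.

15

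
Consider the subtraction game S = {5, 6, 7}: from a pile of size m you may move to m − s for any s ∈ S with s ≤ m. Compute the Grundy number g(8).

Compute g(0), g(1), … for moves {5, 6, 7}:
k:     0  1  2  3  4  5  6  7  8
g(k):  0  0  0  0  0  1  1  1  1
So g(8) = 1.

1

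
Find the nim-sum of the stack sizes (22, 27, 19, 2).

28

Compute the nim-sum pairwise:
22 XOR 27 = 13
13 XOR 19 = 30
30 XOR 2 = 28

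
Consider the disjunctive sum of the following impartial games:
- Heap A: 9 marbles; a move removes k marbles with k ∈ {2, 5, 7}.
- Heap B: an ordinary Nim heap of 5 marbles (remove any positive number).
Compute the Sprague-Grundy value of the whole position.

Build the Grundy sequence for heap A with g(k) = mex{g(k−s) : s ∈ {2, 5, 7}, s ≤ k}:
g(0) = mex{} = 0
g(1) = mex{} = 0
g(2) = mex{0} = 1
g(3) = mex{0} = 1
g(4) = mex{1} = 0
g(5) = mex{0,1} = 2
g(6) = mex{0} = 1
g(7) = mex{0,1,2} = 3
g(8) = mex{0,1} = 2
g(9) = mex{0,1,3} = 2
So g(9) = 2.
Heap B is a plain Nim heap of size 5, so its Grundy value is 5.
The value of a disjunctive sum is the nim-sum of the parts.
Combined value = 2 XOR 5 = 7.

7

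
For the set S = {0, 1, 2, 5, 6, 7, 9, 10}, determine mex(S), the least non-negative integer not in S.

The values 0, 1, 2 are all present; 3 is the first non-negative integer missing from the set.

3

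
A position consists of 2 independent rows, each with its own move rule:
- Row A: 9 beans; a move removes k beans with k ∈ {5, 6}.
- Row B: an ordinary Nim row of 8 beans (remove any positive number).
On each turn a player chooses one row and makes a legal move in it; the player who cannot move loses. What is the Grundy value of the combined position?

9

Grundy values for row A (subtraction set {5, 6}):
g(0) = mex{} = 0
g(1) = mex{} = 0
g(2) = mex{} = 0
g(3) = mex{} = 0
g(4) = mex{} = 0
g(5) = mex{0} = 1
g(6) = mex{0} = 1
g(7) = mex{0} = 1
g(8) = mex{0} = 1
g(9) = mex{0} = 1
So g(9) = 1.
Row B is a plain Nim row of size 8, so its Grundy value is 8.
The value of a disjunctive sum is the nim-sum of the parts.
Combined value = 1 XOR 8 = 9.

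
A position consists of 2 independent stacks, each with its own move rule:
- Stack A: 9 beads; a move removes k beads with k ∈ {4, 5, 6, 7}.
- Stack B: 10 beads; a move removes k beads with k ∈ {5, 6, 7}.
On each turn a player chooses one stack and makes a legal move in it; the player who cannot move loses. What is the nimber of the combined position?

0

For stack A, compute g(0), g(1), … with moves {4, 5, 6, 7}:
g(0) = mex{} = 0
g(1) = mex{} = 0
g(2) = mex{} = 0
g(3) = mex{} = 0
g(4) = mex{0} = 1
g(5) = mex{0} = 1
g(6) = mex{0} = 1
g(7) = mex{0} = 1
g(8) = mex{0,1} = 2
g(9) = mex{0,1} = 2
So g(9) = 2.
For stack B, compute g(0), g(1), … with moves {5, 6, 7}:
g(0) = mex{} = 0
g(1) = mex{} = 0
g(2) = mex{} = 0
g(3) = mex{} = 0
g(4) = mex{} = 0
g(5) = mex{0} = 1
g(6) = mex{0} = 1
g(7) = mex{0} = 1
g(8) = mex{0} = 1
g(9) = mex{0} = 1
g(10) = mex{0,1} = 2
So g(10) = 2.
By the Sprague-Grundy theorem, the Grundy value of a sum of independent games is the XOR of the component values.
Combined value = 2 XOR 2 = 0.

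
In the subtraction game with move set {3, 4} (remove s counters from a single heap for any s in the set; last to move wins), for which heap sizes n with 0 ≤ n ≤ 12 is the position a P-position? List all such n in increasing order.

0, 1, 2, 7, 8, 9

Build the Grundy sequence with g(k) = mex{g(k−s) : s ∈ {3, 4}, s ≤ k}:
k:     0  1  2  3  4  5  6  7  8  9 10 11 12
g(k):  0  0  0  1  1  1  2  0  0  0  1  1  1
The P-positions (g = 0) in 0..12 are 0, 1, 2, 7, 8, 9.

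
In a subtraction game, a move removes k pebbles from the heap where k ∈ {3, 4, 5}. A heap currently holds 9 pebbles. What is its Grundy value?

0

Build the Grundy sequence with g(k) = mex{g(k−s) : s ∈ {3, 4, 5}, s ≤ k}:
k:     0  1  2  3  4  5  6  7  8  9
g(k):  0  0  0  1  1  1  2  2  0  0
So g(9) = 0.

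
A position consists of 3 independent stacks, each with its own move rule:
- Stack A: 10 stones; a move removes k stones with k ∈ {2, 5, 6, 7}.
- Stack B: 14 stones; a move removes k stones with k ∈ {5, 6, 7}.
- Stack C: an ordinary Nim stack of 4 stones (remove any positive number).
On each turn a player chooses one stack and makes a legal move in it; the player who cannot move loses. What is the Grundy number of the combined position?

Grundy values for stack A (subtraction set {2, 5, 6, 7}):
g(0) = mex{} = 0
g(1) = mex{} = 0
g(2) = mex{0} = 1
g(3) = mex{0} = 1
g(4) = mex{1} = 0
g(5) = mex{0,1} = 2
g(6) = mex{0} = 1
g(7) = mex{0,1,2} = 3
g(8) = mex{0,1} = 2
g(9) = mex{0,1,3} = 2
g(10) = mex{0,1,2} = 3
So g(10) = 3.
For stack B, compute g(0), g(1), … with moves {5, 6, 7}:
k:     0  1  2  3  4  5  6  7  8  9 10 11 12 13 14
g(k):  0  0  0  0  0  1  1  1  1  1  2  2  0  0  0
So g(14) = 0.
Stack C is a plain Nim stack of size 4, so its Grundy value is 4.
The value of a disjunctive sum is the nim-sum of the parts.
Combined value = 3 XOR 0 XOR 4 = 7.

7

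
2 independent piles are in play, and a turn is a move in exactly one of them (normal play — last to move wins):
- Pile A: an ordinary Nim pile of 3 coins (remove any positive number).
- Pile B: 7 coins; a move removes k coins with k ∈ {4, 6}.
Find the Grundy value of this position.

2

Pile A is a plain Nim pile of size 3, so its Grundy value is 3.
Grundy values for pile B (subtraction set {4, 6}):
k:     0  1  2  3  4  5  6  7
g(k):  0  0  0  0  1  1  1  1
So g(7) = 1.
By the Sprague-Grundy theorem, the Grundy value of a sum of independent games is the XOR of the component values.
Combined value = 3 ⊕ 1 = 2.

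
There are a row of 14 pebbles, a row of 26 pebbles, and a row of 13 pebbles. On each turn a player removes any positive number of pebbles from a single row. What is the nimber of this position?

25

Write each in binary and XOR column by column:
  01110  (14)
  11010  (26)
  01101  (13)
  -----
  11001  (25)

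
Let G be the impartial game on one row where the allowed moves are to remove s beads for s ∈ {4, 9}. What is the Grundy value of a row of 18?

1

Compute g(0), g(1), … for moves {4, 9}:
k:     0  1  2  3  4  5  6  7  8  9 10 11 12 13 14 15 16 17 18
g(k):  0  0  0  0  1  1  1  1  0  2  2  2  1  0  0  0  0  1  1
So g(18) = 1.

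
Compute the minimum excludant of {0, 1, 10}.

The values 0, 1 are all present; 2 is the first non-negative integer missing from the set.

2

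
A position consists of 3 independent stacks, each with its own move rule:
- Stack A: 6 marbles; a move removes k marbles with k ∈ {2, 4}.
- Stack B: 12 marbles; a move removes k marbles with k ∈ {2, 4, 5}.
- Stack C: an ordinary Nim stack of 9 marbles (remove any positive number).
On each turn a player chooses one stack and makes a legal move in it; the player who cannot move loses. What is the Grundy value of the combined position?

Build the Grundy sequence for stack A with g(k) = mex{g(k−s) : s ∈ {2, 4}, s ≤ k}:
k:     0  1  2  3  4  5  6
g(k):  0  0  1  1  2  2  0
So g(6) = 0.
Build the Grundy sequence for stack B with g(k) = mex{g(k−s) : s ∈ {2, 4, 5}, s ≤ k}:
k:     0  1  2  3  4  5  6  7  8  9 10 11 12
g(k):  0  0  1  1  2  2  3  0  0  1  1  2  2
So g(12) = 2.
Stack C is a plain Nim stack of size 9, so its Grundy value is 9.
The value of a disjunctive sum is the nim-sum of the parts.
Combined value = 0 ⊕ 2 ⊕ 9 = 11.

11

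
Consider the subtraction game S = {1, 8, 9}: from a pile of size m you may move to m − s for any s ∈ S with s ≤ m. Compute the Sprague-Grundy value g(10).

2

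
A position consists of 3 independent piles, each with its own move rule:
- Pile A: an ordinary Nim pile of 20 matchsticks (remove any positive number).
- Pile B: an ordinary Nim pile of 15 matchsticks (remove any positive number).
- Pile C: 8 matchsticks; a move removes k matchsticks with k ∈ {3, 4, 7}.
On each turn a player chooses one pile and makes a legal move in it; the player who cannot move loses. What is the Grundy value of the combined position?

25

Pile A is a plain Nim pile of size 20, so its Grundy value is 20.
Pile B is a plain Nim pile of size 15, so its Grundy value is 15.
For pile C, compute g(0), g(1), … with moves {3, 4, 7}:
g(0) = mex{} = 0
g(1) = mex{} = 0
g(2) = mex{} = 0
g(3) = mex{0} = 1
g(4) = mex{0} = 1
g(5) = mex{0} = 1
g(6) = mex{0,1} = 2
g(7) = mex{0,1} = 2
g(8) = mex{0,1} = 2
So g(8) = 2.
The value of a disjunctive sum is the nim-sum of the parts.
Combined value = 20 ⊕ 15 ⊕ 2 = 25.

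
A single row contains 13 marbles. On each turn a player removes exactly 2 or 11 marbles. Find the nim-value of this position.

Compute g(0), g(1), … for moves {2, 11}:
g(0) = mex{} = 0
g(1) = mex{} = 0
g(2) = mex{0} = 1
g(3) = mex{0} = 1
g(4) = mex{1} = 0
g(5) = mex{1} = 0
g(6) = mex{0} = 1
g(7) = mex{0} = 1
g(8) = mex{1} = 0
g(9) = mex{1} = 0
g(10) = mex{0} = 1
g(11) = mex{0} = 1
g(12) = mex{0,1} = 2
g(13) = mex{1} = 0
So g(13) = 0.

0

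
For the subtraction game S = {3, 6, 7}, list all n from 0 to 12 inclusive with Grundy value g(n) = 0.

Grundy values for subtraction set {3, 6, 7}:
k:     0  1  2  3  4  5  6  7  8  9 10 11 12
g(k):  0  0  0  1  1  1  2  2  2  3  0  0  0
The P-positions (g = 0) in 0..12 are 0, 1, 2, 10, 11, 12.

0, 1, 2, 10, 11, 12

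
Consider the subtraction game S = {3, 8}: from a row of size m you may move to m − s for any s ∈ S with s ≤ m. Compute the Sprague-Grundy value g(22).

0

Build the Grundy sequence with g(k) = mex{g(k−s) : s ∈ {3, 8}, s ≤ k}:
k:     0  1  2  3  4  5  6  7  8  9 10 11 12 13 14 15 16 17 18 19 20 21 22
g(k):  0  0  0  1  1  1  0  0  2  1  1  0  0  0  1  1  1  0  0  2  1  1  0
So g(22) = 0.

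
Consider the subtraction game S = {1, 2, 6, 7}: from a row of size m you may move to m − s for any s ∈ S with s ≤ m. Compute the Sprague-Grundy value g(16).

0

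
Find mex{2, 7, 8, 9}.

0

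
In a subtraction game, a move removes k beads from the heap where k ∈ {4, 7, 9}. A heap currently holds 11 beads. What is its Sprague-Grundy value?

2

Build the Grundy sequence with g(k) = mex{g(k−s) : s ∈ {4, 7, 9}, s ≤ k}:
g(0) = mex{} = 0
g(1) = mex{} = 0
g(2) = mex{} = 0
g(3) = mex{} = 0
g(4) = mex{0} = 1
g(5) = mex{0} = 1
g(6) = mex{0} = 1
g(7) = mex{0} = 1
g(8) = mex{0,1} = 2
g(9) = mex{0,1} = 2
g(10) = mex{0,1} = 2
g(11) = mex{0,1} = 2
So g(11) = 2.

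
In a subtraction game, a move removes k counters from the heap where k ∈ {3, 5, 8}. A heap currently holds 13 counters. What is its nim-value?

0

Grundy values for subtraction set {3, 5, 8}:
k:     0  1  2  3  4  5  6  7  8  9 10 11 12 13
g(k):  0  0  0  1  1  1  2  2  2  3  3  0  0  0
So g(13) = 0.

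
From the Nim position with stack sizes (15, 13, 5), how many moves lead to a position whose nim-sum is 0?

3

Nim-sum: 15 ^ 13 ^ 5 = 7.
The overall nim-sum is X = 7. A stack of size p has a winning move iff p XOR X < p (reduce it to p XOR X).
  15: 15 XOR 7 = 8 < 15 — winning move (to 8).
  13: 13 XOR 7 = 10 < 13 — winning move (to 10).
  5: 5 XOR 7 = 2 < 5 — winning move (to 2).
That gives 3 winning moves.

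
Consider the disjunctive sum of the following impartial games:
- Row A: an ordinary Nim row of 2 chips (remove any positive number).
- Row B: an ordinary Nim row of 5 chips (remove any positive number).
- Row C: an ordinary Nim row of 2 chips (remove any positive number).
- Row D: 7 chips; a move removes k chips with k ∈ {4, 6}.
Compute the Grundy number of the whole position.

4

Row A is a plain Nim row of size 2, so its Grundy value is 2.
Row B is a plain Nim row of size 5, so its Grundy value is 5.
Row C is a plain Nim row of size 2, so its Grundy value is 2.
For row D, compute g(0), g(1), … with moves {4, 6}:
g(0) = mex{} = 0
g(1) = mex{} = 0
g(2) = mex{} = 0
g(3) = mex{} = 0
g(4) = mex{0} = 1
g(5) = mex{0} = 1
g(6) = mex{0} = 1
g(7) = mex{0} = 1
So g(7) = 1.
By the Sprague-Grundy theorem, the Grundy value of a sum of independent games is the XOR of the component values.
Combined value = 2 XOR 5 XOR 2 XOR 1 = 4.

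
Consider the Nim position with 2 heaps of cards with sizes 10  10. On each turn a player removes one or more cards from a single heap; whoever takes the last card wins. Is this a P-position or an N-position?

P-position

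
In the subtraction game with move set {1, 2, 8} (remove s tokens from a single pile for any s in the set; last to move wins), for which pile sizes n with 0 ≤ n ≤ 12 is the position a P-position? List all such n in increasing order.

Compute g(0), g(1), … for moves {1, 2, 8}:
g(0) = mex{} = 0
g(1) = mex{0} = 1
g(2) = mex{0,1} = 2
g(3) = mex{1,2} = 0
g(4) = mex{0,2} = 1
g(5) = mex{0,1} = 2
g(6) = mex{1,2} = 0
g(7) = mex{0,2} = 1
g(8) = mex{0,1} = 2
g(9) = mex{1,2} = 0
g(10) = mex{0,2} = 1
g(11) = mex{0,1} = 2
g(12) = mex{1,2} = 0
The P-positions (g = 0) in 0..12 are 0, 3, 6, 9, 12.

0, 3, 6, 9, 12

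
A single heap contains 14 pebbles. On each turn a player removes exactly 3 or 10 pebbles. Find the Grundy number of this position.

Build the Grundy sequence with g(k) = mex{g(k−s) : s ∈ {3, 10}, s ≤ k}:
k:     0  1  2  3  4  5  6  7  8  9 10 11 12 13 14
g(k):  0  0  0  1  1  1  0  0  0  1  1  1  2  0  0
So g(14) = 0.

0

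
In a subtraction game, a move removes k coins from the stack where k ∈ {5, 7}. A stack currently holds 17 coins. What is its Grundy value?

1

Build the Grundy sequence with g(k) = mex{g(k−s) : s ∈ {5, 7}, s ≤ k}:
k:     0  1  2  3  4  5  6  7  8  9 10 11 12 13 14 15 16 17
g(k):  0  0  0  0  0  1  1  1  1  1  2  2  0  0  0  0  0  1
So g(17) = 1.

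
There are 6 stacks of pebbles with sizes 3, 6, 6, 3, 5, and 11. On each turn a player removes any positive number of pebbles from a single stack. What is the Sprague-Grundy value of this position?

Nim-sum: 3 ^ 6 ^ 6 ^ 3 ^ 5 ^ 11 = 14.

14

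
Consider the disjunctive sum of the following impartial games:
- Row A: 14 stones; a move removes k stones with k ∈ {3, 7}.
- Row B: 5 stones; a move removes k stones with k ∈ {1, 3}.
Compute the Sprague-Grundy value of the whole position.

For row A, compute g(0), g(1), … with moves {3, 7}:
k:     0  1  2  3  4  5  6  7  8  9 10 11 12 13 14
g(k):  0  0  0  1  1  1  0  2  2  1  0  0  0  1  1
So g(14) = 1.
Grundy values for row B (subtraction set {1, 3}):
g(0) = mex{} = 0
g(1) = mex{0} = 1
g(2) = mex{1} = 0
g(3) = mex{0} = 1
g(4) = mex{1} = 0
g(5) = mex{0} = 1
So g(5) = 1.
By the Sprague-Grundy theorem, the Grundy value of a sum of independent games is the XOR of the component values.
Combined value = 1 ⊕ 1 = 0.

0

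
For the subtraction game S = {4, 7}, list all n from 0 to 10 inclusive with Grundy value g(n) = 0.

0, 1, 2, 3

Grundy values for subtraction set {4, 7}:
k:     0  1  2  3  4  5  6  7  8  9 10
g(k):  0  0  0  0  1  1  1  1  2  2  2
The P-positions (g = 0) in 0..10 are 0, 1, 2, 3.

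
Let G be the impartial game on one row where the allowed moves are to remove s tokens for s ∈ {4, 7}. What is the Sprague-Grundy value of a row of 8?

2

Build the Grundy sequence with g(k) = mex{g(k−s) : s ∈ {4, 7}, s ≤ k}:
g(0) = mex{} = 0
g(1) = mex{} = 0
g(2) = mex{} = 0
g(3) = mex{} = 0
g(4) = mex{0} = 1
g(5) = mex{0} = 1
g(6) = mex{0} = 1
g(7) = mex{0} = 1
g(8) = mex{0,1} = 2
So g(8) = 2.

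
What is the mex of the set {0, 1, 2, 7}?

3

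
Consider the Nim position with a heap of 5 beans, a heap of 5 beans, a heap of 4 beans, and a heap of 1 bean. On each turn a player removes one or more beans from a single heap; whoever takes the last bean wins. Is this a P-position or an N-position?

N-position

Compute the nim-sum pairwise:
5 ⊕ 5 = 0
0 ⊕ 4 = 4
4 ⊕ 1 = 5
The nim-sum is 5 ≠ 0, so this is an N-position: the player to move can win.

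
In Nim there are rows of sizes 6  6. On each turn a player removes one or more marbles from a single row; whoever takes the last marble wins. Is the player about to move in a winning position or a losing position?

Losing position

Write each in binary and XOR column by column:
  110  (6)
  110  (6)
  ---
  000  (0)
The nim-sum is 0, so this is a P-position: the player to move is in a losing position under optimal play.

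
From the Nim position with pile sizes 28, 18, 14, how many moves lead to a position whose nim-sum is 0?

Compute the nim-sum pairwise:
28 XOR 18 = 14
14 XOR 14 = 0
The nim-sum is already 0, so every move leaves a nonzero nim-sum — there are no winning moves.

0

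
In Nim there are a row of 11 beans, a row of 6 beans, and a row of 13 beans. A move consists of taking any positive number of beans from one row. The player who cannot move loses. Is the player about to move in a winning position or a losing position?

Losing position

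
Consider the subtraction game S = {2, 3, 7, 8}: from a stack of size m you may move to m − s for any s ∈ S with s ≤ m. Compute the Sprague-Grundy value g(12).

Compute g(0), g(1), … for moves {2, 3, 7, 8}:
k:     0  1  2  3  4  5  6  7  8  9 10 11 12
g(k):  0  0  1  1  2  0  0  1  1  2  0  0  1
So g(12) = 1.

1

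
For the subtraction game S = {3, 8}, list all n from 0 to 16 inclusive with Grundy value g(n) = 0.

0, 1, 2, 6, 7, 11, 12, 13

Grundy values for subtraction set {3, 8}:
k:     0  1  2  3  4  5  6  7  8  9 10 11 12 13 14 15 16
g(k):  0  0  0  1  1  1  0  0  2  1  1  0  0  0  1  1  1
The P-positions (g = 0) in 0..16 are 0, 1, 2, 6, 7, 11, 12, 13.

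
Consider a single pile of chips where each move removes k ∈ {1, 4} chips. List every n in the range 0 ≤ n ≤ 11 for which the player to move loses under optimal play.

0, 2, 5, 7, 10

Build the Grundy sequence with g(k) = mex{g(k−s) : s ∈ {1, 4}, s ≤ k}:
g(0) = mex{} = 0
g(1) = mex{0} = 1
g(2) = mex{1} = 0
g(3) = mex{0} = 1
g(4) = mex{0,1} = 2
g(5) = mex{1,2} = 0
g(6) = mex{0} = 1
g(7) = mex{1} = 0
g(8) = mex{0,2} = 1
g(9) = mex{0,1} = 2
g(10) = mex{1,2} = 0
g(11) = mex{0} = 1
The P-positions (g = 0) in 0..11 are 0, 2, 5, 7, 10.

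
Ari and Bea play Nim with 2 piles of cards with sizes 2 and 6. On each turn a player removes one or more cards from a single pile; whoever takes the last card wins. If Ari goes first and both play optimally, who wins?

Write each in binary and XOR column by column:
  010  (2)
  110  (6)
  ---
  100  (4)
The nim-sum is 4 ≠ 0, so this is an N-position: the player to move can win; Ari has a winning move.

Ari wins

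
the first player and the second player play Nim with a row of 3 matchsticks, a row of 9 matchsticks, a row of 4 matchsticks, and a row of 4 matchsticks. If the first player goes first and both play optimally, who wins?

the first player wins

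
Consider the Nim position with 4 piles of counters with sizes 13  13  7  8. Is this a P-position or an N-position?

Compute the nim-sum pairwise:
13 ^ 13 = 0
0 ^ 7 = 7
7 ^ 8 = 15
The nim-sum is 15 ≠ 0, so this is an N-position: the player to move can win.

N-position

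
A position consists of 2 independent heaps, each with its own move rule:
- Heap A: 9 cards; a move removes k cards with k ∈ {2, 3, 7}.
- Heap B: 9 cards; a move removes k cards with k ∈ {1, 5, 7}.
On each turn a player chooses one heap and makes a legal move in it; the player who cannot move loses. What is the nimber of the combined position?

Build the Grundy sequence for heap A with g(k) = mex{g(k−s) : s ∈ {2, 3, 7}, s ≤ k}:
k:     0  1  2  3  4  5  6  7  8  9
g(k):  0  0  1  1  2  0  0  1  1  2
So g(9) = 2.
Build the Grundy sequence for heap B with g(k) = mex{g(k−s) : s ∈ {1, 5, 7}, s ≤ k}:
g(0) = mex{} = 0
g(1) = mex{0} = 1
g(2) = mex{1} = 0
g(3) = mex{0} = 1
g(4) = mex{1} = 0
g(5) = mex{0} = 1
g(6) = mex{1} = 0
g(7) = mex{0} = 1
g(8) = mex{1} = 0
g(9) = mex{0} = 1
So g(9) = 1.
By the Sprague-Grundy theorem, the Grundy value of a sum of independent games is the XOR of the component values.
Combined value = 2 ⊕ 1 = 3.

3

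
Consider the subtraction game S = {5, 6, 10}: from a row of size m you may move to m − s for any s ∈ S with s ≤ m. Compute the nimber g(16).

0

Compute g(0), g(1), … for moves {5, 6, 10}:
k:     0  1  2  3  4  5  6  7  8  9 10 11 12 13 14 15 16
g(k):  0  0  0  0  0  1  1  1  1  1  2  2  2  2  2  0  0
So g(16) = 0.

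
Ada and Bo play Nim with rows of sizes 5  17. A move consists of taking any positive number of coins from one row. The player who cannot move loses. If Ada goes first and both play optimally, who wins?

Write each in binary and XOR column by column:
  00101  (5)
  10001  (17)
  -----
  10100  (20)
The nim-sum is 20 ≠ 0, so this is an N-position: the player to move can win; Ada has a winning move.

Ada wins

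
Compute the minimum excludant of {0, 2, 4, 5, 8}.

1

0 is in the set but 1 is not, so the mex is 1.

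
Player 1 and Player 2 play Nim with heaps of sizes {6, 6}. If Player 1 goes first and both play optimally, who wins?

Player 2 wins

Nim-sum: 6 ⊕ 6 = 0.
The nim-sum is 0, so this is a P-position: the player to move is in a losing position under optimal play; Player 1 is about to move from it and so loses — Player 2 wins.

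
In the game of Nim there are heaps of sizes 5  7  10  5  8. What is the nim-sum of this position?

5

Nim-sum: 5 XOR 7 XOR 10 XOR 5 XOR 8 = 5.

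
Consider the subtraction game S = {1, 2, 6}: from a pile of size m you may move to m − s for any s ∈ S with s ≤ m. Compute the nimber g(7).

Grundy values for subtraction set {1, 2, 6}:
k:     0  1  2  3  4  5  6  7
g(k):  0  1  2  0  1  2  3  0
So g(7) = 0.

0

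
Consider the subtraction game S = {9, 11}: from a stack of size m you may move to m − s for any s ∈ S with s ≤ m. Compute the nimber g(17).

1

Compute g(0), g(1), … for moves {9, 11}:
k:     0  1  2  3  4  5  6  7  8  9 10 11 12 13 14 15 16 17
g(k):  0  0  0  0  0  0  0  0  0  1  1  1  1  1  1  1  1  1
So g(17) = 1.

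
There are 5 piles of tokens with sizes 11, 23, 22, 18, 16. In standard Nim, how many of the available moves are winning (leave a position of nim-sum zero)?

1

Nim-sum: 11 ^ 23 ^ 22 ^ 18 ^ 16 = 8.
The overall nim-sum is X = 8. A pile of size p has a winning move iff p XOR X < p (reduce it to p XOR X).
  11: 11 XOR 8 = 3 < 11 — winning move (to 3).
  23: 23 XOR 8 = 31 ≥ 23 — no move.
  22: 22 XOR 8 = 30 ≥ 22 — no move.
  18: 18 XOR 8 = 26 ≥ 18 — no move.
  16: 16 XOR 8 = 24 ≥ 16 — no move.
That gives 1 winning move.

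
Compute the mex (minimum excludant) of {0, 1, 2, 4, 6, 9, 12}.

3

The values 0, 1, 2 are all present; 3 is the first non-negative integer missing from the set.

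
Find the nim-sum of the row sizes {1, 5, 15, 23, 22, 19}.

25

Compute the nim-sum pairwise:
1 ^ 5 = 4
4 ^ 15 = 11
11 ^ 23 = 28
28 ^ 22 = 10
10 ^ 19 = 25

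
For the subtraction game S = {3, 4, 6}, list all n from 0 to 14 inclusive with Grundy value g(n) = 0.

0, 1, 2, 9, 10, 11

Compute g(0), g(1), … for moves {3, 4, 6}:
k:     0  1  2  3  4  5  6  7  8  9 10 11 12 13 14
g(k):  0  0  0  1  1  1  2  2  2  0  0  0  1  1  1
The P-positions (g = 0) in 0..14 are 0, 1, 2, 9, 10, 11.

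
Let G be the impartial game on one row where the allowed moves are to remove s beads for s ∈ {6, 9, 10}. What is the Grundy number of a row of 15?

2

Compute g(0), g(1), … for moves {6, 9, 10}:
k:     0  1  2  3  4  5  6  7  8  9 10 11 12 13 14 15
g(k):  0  0  0  0  0  0  1  1  1  1  1  1  2  2  2  2
So g(15) = 2.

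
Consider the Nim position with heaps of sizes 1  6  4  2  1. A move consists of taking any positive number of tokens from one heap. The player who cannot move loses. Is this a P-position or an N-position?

P-position

Compute the nim-sum pairwise:
1 XOR 6 = 7
7 XOR 4 = 3
3 XOR 2 = 1
1 XOR 1 = 0
The nim-sum is 0, so this is a P-position: the player to move is in a losing position under optimal play.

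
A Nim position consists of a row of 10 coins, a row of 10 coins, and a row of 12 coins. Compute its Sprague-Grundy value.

Compute the nim-sum pairwise:
10 ⊕ 10 = 0
0 ⊕ 12 = 12

12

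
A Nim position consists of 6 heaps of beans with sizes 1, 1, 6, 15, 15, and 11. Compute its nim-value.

13

Write each in binary and XOR column by column:
  0001  (1)
  0001  (1)
  0110  (6)
  1111  (15)
  1111  (15)
  1011  (11)
  ----
  1101  (13)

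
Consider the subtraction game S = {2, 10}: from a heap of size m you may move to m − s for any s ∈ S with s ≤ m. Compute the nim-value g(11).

1

Compute g(0), g(1), … for moves {2, 10}:
g(0) = mex{} = 0
g(1) = mex{} = 0
g(2) = mex{0} = 1
g(3) = mex{0} = 1
g(4) = mex{1} = 0
g(5) = mex{1} = 0
g(6) = mex{0} = 1
g(7) = mex{0} = 1
g(8) = mex{1} = 0
g(9) = mex{1} = 0
g(10) = mex{0} = 1
g(11) = mex{0} = 1
So g(11) = 1.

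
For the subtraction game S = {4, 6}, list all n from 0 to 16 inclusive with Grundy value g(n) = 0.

0, 1, 2, 3, 10, 11, 12, 13

Build the Grundy sequence with g(k) = mex{g(k−s) : s ∈ {4, 6}, s ≤ k}:
k:     0  1  2  3  4  5  6  7  8  9 10 11 12 13 14 15 16
g(k):  0  0  0  0  1  1  1  1  2  2  0  0  0  0  1  1  1
The P-positions (g = 0) in 0..16 are 0, 1, 2, 3, 10, 11, 12, 13.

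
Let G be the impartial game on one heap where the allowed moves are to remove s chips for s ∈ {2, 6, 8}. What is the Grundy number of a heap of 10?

3

Build the Grundy sequence with g(k) = mex{g(k−s) : s ∈ {2, 6, 8}, s ≤ k}:
k:     0  1  2  3  4  5  6  7  8  9 10
g(k):  0  0  1  1  0  0  1  1  2  2  3
So g(10) = 3.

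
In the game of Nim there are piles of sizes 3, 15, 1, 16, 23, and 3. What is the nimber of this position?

9

Nim-sum: 3 ^ 15 ^ 1 ^ 16 ^ 23 ^ 3 = 9.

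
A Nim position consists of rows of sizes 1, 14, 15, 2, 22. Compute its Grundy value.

Nim-sum: 1 XOR 14 XOR 15 XOR 2 XOR 22 = 20.

20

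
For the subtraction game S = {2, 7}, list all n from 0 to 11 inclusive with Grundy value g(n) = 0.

Compute g(0), g(1), … for moves {2, 7}:
g(0) = mex{} = 0
g(1) = mex{} = 0
g(2) = mex{0} = 1
g(3) = mex{0} = 1
g(4) = mex{1} = 0
g(5) = mex{1} = 0
g(6) = mex{0} = 1
g(7) = mex{0} = 1
g(8) = mex{0,1} = 2
g(9) = mex{1} = 0
g(10) = mex{1,2} = 0
g(11) = mex{0} = 1
The P-positions (g = 0) in 0..11 are 0, 1, 4, 5, 9, 10.

0, 1, 4, 5, 9, 10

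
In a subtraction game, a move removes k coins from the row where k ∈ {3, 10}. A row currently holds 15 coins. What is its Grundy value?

0

Grundy values for subtraction set {3, 10}:
k:     0  1  2  3  4  5  6  7  8  9 10 11 12 13 14 15
g(k):  0  0  0  1  1  1  0  0  0  1  1  1  2  0  0  0
So g(15) = 0.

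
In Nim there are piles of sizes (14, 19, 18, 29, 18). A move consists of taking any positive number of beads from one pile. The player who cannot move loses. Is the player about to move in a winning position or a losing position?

Compute the nim-sum pairwise:
14 ⊕ 19 = 29
29 ⊕ 18 = 15
15 ⊕ 29 = 18
18 ⊕ 18 = 0
The nim-sum is 0, so this is a P-position: the player to move is in a losing position under optimal play.

Losing position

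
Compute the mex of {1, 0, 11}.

2

The values 0, 1 are all present; 2 is the first non-negative integer missing from the set.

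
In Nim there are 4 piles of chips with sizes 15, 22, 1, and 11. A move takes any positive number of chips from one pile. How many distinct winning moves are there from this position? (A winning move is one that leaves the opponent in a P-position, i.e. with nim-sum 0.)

Nim-sum: 15 XOR 22 XOR 1 XOR 11 = 19.
The overall nim-sum is X = 19. A pile of size p has a winning move iff p XOR X < p (reduce it to p XOR X).
  15: 15 XOR 19 = 28 ≥ 15 — no move.
  22: 22 XOR 19 = 5 < 22 — winning move (to 5).
  1: 1 XOR 19 = 18 ≥ 1 — no move.
  11: 11 XOR 19 = 24 ≥ 11 — no move.
That gives 1 winning move.

1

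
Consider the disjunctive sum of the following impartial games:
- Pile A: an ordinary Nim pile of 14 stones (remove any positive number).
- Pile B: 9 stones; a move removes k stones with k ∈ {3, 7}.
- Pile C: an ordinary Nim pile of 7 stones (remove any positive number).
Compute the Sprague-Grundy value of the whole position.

Pile A is a plain Nim pile of size 14, so its Grundy value is 14.
Grundy values for pile B (subtraction set {3, 7}):
k:     0  1  2  3  4  5  6  7  8  9
g(k):  0  0  0  1  1  1  0  2  2  1
So g(9) = 1.
Pile C is a plain Nim pile of size 7, so its Grundy value is 7.
By the Sprague-Grundy theorem, the Grundy value of a sum of independent games is the XOR of the component values.
Combined value = 14 ⊕ 1 ⊕ 7 = 8.

8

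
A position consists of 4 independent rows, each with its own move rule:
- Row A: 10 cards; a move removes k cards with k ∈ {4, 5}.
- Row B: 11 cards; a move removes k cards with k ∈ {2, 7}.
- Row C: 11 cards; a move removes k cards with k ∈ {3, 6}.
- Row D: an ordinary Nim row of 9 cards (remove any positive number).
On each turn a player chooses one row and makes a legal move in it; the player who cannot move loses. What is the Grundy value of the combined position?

8

For row A, compute g(0), g(1), … with moves {4, 5}:
k:     0  1  2  3  4  5  6  7  8  9 10
g(k):  0  0  0  0  1  1  1  1  2  0  0
So g(10) = 0.
Grundy values for row B (subtraction set {2, 7}):
g(0) = mex{} = 0
g(1) = mex{} = 0
g(2) = mex{0} = 1
g(3) = mex{0} = 1
g(4) = mex{1} = 0
g(5) = mex{1} = 0
g(6) = mex{0} = 1
g(7) = mex{0} = 1
g(8) = mex{0,1} = 2
g(9) = mex{1} = 0
g(10) = mex{1,2} = 0
g(11) = mex{0} = 1
So g(11) = 1.
Build the Grundy sequence for row C with g(k) = mex{g(k−s) : s ∈ {3, 6}, s ≤ k}:
k:     0  1  2  3  4  5  6  7  8  9 10 11
g(k):  0  0  0  1  1  1  2  2  2  0  0  0
So g(11) = 0.
Row D is a plain Nim row of size 9, so its Grundy value is 9.
The value of a disjunctive sum is the nim-sum of the parts.
Combined value = 0 XOR 1 XOR 0 XOR 9 = 8.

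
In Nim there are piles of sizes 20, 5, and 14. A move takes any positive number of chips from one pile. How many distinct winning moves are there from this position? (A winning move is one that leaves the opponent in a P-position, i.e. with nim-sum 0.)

Nim-sum: 20 XOR 5 XOR 14 = 31.
The overall nim-sum is X = 31. A pile of size p has a winning move iff p XOR X < p (reduce it to p XOR X).
  20: 20 XOR 31 = 11 < 20 — winning move (to 11).
  5: 5 XOR 31 = 26 ≥ 5 — no move.
  14: 14 XOR 31 = 17 ≥ 14 — no move.
That gives 1 winning move.

1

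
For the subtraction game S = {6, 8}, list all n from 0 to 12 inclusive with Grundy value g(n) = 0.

Grundy values for subtraction set {6, 8}:
k:     0  1  2  3  4  5  6  7  8  9 10 11 12
g(k):  0  0  0  0  0  0  1  1  1  1  1  1  2
The P-positions (g = 0) in 0..12 are 0, 1, 2, 3, 4, 5.

0, 1, 2, 3, 4, 5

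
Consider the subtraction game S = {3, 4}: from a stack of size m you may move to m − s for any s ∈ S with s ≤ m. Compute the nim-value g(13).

Build the Grundy sequence with g(k) = mex{g(k−s) : s ∈ {3, 4}, s ≤ k}:
g(0) = mex{} = 0
g(1) = mex{} = 0
g(2) = mex{} = 0
g(3) = mex{0} = 1
g(4) = mex{0} = 1
g(5) = mex{0} = 1
g(6) = mex{0,1} = 2
g(7) = mex{1} = 0
g(8) = mex{1} = 0
g(9) = mex{1,2} = 0
g(10) = mex{0,2} = 1
g(11) = mex{0} = 1
g(12) = mex{0} = 1
g(13) = mex{0,1} = 2
So g(13) = 2.

2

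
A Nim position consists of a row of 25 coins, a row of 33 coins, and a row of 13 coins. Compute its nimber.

53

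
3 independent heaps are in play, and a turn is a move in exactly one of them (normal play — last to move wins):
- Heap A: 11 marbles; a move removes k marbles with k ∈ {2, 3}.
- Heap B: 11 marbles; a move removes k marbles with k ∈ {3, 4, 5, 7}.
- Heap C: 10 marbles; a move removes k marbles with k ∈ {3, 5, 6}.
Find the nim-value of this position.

Grundy values for heap A (subtraction set {2, 3}):
k:     0  1  2  3  4  5  6  7  8  9 10 11
g(k):  0  0  1  1  2  0  0  1  1  2  0  0
So g(11) = 0.
For heap B, compute g(0), g(1), … with moves {3, 4, 5, 7}:
k:     0  1  2  3  4  5  6  7  8  9 10 11
g(k):  0  0  0  1  1  1  2  2  2  3  0  0
So g(11) = 0.
Grundy values for heap C (subtraction set {3, 5, 6}):
g(0) = mex{} = 0
g(1) = mex{} = 0
g(2) = mex{} = 0
g(3) = mex{0} = 1
g(4) = mex{0} = 1
g(5) = mex{0} = 1
g(6) = mex{0,1} = 2
g(7) = mex{0,1} = 2
g(8) = mex{0,1} = 2
g(9) = mex{1,2} = 0
g(10) = mex{1,2} = 0
So g(10) = 0.
By the Sprague-Grundy theorem, the Grundy value of a sum of independent games is the XOR of the component values.
Combined value = 0 XOR 0 XOR 0 = 0.

0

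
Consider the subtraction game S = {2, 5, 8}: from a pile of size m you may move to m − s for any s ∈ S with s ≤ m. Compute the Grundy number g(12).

1

Grundy values for subtraction set {2, 5, 8}:
g(0) = mex{} = 0
g(1) = mex{} = 0
g(2) = mex{0} = 1
g(3) = mex{0} = 1
g(4) = mex{1} = 0
g(5) = mex{0,1} = 2
g(6) = mex{0} = 1
g(7) = mex{1,2} = 0
g(8) = mex{0,1} = 2
g(9) = mex{0} = 1
g(10) = mex{1,2} = 0
g(11) = mex{1} = 0
g(12) = mex{0} = 1
So g(12) = 1.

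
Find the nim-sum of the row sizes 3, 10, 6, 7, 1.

Compute the nim-sum pairwise:
3 XOR 10 = 9
9 XOR 6 = 15
15 XOR 7 = 8
8 XOR 1 = 9

9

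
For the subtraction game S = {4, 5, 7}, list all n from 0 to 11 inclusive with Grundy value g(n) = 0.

0, 1, 2, 3, 11

Compute g(0), g(1), … for moves {4, 5, 7}:
k:     0  1  2  3  4  5  6  7  8  9 10 11
g(k):  0  0  0  0  1  1  1  1  2  2  2  0
The P-positions (g = 0) in 0..11 are 0, 1, 2, 3, 11.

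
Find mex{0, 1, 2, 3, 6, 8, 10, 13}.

4

The values 0, 1, 2, 3 are all present; 4 is the first non-negative integer missing from the set.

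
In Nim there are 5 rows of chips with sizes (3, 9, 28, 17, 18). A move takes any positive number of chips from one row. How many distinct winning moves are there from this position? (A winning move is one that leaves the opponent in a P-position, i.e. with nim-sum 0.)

3

Bitwise XOR of the heap sizes:
  00011  (3)
  01001  (9)
  11100  (28)
  10001  (17)
  10010  (18)
  -----
  10101  (21)
The overall nim-sum is X = 21. A row of size p has a winning move iff p XOR X < p (reduce it to p XOR X).
  3: 3 XOR 21 = 22 ≥ 3 — no move.
  9: 9 XOR 21 = 28 ≥ 9 — no move.
  28: 28 XOR 21 = 9 < 28 — winning move (to 9).
  17: 17 XOR 21 = 4 < 17 — winning move (to 4).
  18: 18 XOR 21 = 7 < 18 — winning move (to 7).
That gives 3 winning moves.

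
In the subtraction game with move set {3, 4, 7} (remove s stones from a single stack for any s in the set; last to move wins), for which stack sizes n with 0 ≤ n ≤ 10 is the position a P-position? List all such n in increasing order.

0, 1, 2, 10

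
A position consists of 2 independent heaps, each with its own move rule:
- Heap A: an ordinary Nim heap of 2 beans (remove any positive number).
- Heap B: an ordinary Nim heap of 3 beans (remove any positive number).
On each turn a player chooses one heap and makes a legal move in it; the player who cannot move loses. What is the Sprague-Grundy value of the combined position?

Heap A is a plain Nim heap of size 2, so its Grundy value is 2.
Heap B is a plain Nim heap of size 3, so its Grundy value is 3.
The value of a disjunctive sum is the nim-sum of the parts.
Combined value = 2 XOR 3 = 1.

1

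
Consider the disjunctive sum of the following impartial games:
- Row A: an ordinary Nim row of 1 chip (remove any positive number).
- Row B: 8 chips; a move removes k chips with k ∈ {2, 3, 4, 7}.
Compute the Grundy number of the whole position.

0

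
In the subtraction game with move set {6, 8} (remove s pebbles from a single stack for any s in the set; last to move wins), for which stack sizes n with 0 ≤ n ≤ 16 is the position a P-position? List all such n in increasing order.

0, 1, 2, 3, 4, 5, 14, 15, 16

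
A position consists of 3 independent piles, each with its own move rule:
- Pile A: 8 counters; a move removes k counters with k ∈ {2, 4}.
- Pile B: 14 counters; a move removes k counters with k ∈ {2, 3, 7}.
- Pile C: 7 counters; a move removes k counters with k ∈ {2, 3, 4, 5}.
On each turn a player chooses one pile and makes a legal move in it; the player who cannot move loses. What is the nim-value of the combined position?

Build the Grundy sequence for pile A with g(k) = mex{g(k−s) : s ∈ {2, 4}, s ≤ k}:
g(0) = mex{} = 0
g(1) = mex{} = 0
g(2) = mex{0} = 1
g(3) = mex{0} = 1
g(4) = mex{0,1} = 2
g(5) = mex{0,1} = 2
g(6) = mex{1,2} = 0
g(7) = mex{1,2} = 0
g(8) = mex{0,2} = 1
So g(8) = 1.
Grundy values for pile B (subtraction set {2, 3, 7}):
g(0) = mex{} = 0
g(1) = mex{} = 0
g(2) = mex{0} = 1
g(3) = mex{0} = 1
g(4) = mex{0,1} = 2
g(5) = mex{1} = 0
g(6) = mex{1,2} = 0
g(7) = mex{0,2} = 1
g(8) = mex{0} = 1
g(9) = mex{0,1} = 2
g(10) = mex{1} = 0
g(11) = mex{1,2} = 0
g(12) = mex{0,2} = 1
g(13) = mex{0} = 1
g(14) = mex{0,1} = 2
So g(14) = 2.
Build the Grundy sequence for pile C with g(k) = mex{g(k−s) : s ∈ {2, 3, 4, 5}, s ≤ k}:
k:     0  1  2  3  4  5  6  7
g(k):  0  0  1  1  2  2  3  0
So g(7) = 0.
The value of a disjunctive sum is the nim-sum of the parts.
Combined value = 1 ⊕ 2 ⊕ 0 = 3.

3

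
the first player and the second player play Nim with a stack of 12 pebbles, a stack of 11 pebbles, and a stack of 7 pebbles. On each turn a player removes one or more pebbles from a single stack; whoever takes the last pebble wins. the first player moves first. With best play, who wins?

Compute the nim-sum pairwise:
12 ⊕ 11 = 7
7 ⊕ 7 = 0
The nim-sum is 0, so this is a P-position: the player to move is in a losing position under optimal play; the first player is about to move from it and so loses — the second player wins.

the second player wins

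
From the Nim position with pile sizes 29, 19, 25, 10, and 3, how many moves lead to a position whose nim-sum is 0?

3

Nim-sum: 29 ⊕ 19 ⊕ 25 ⊕ 10 ⊕ 3 = 30.
The overall nim-sum is X = 30. A pile of size p has a winning move iff p XOR X < p (reduce it to p XOR X).
  29: 29 XOR 30 = 3 < 29 — winning move (to 3).
  19: 19 XOR 30 = 13 < 19 — winning move (to 13).
  25: 25 XOR 30 = 7 < 25 — winning move (to 7).
  10: 10 XOR 30 = 20 ≥ 10 — no move.
  3: 3 XOR 30 = 29 ≥ 3 — no move.
That gives 3 winning moves.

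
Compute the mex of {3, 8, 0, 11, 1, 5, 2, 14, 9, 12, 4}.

The values 0, 1, 2, 3, 4, 5 are all present; 6 is the first non-negative integer missing from the set.

6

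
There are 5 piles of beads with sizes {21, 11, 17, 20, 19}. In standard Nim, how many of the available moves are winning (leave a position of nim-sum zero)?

1

Compute the nim-sum pairwise:
21 ⊕ 11 = 30
30 ⊕ 17 = 15
15 ⊕ 20 = 27
27 ⊕ 19 = 8
The overall nim-sum is X = 8. A pile of size p has a winning move iff p XOR X < p (reduce it to p XOR X).
  21: 21 XOR 8 = 29 ≥ 21 — no move.
  11: 11 XOR 8 = 3 < 11 — winning move (to 3).
  17: 17 XOR 8 = 25 ≥ 17 — no move.
  20: 20 XOR 8 = 28 ≥ 20 — no move.
  19: 19 XOR 8 = 27 ≥ 19 — no move.
That gives 1 winning move.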